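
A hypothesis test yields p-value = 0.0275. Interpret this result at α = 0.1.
Since p = 0.0275 < α = 0.1, reject H₀.
There is sufficient evidence to reject the null hypothesis; the result is statistically significant at the 0.1 level.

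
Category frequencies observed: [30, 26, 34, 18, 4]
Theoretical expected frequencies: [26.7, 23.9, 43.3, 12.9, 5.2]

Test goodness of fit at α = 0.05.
Chi-square goodness of fit test:
H₀: observed counts match expected distribution
H₁: observed counts differ from expected distribution
df = k - 1 = 4
χ² = Σ(O - E)²/E
   = (30 - 26.7)²/26.7 + (26 - 23.9)²/23.9 + (34 - 43.3)²/43.3 + (18 - 12.9)²/12.9 + (4 - 5.2)²/5.2
   = 0.408 + 0.185 + 1.997 + 2.016 + 0.277
   = 4.88
p-value = 0.2995

Since p-value > α = 0.05, we fail to reject H₀.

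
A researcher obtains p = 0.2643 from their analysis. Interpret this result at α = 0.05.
Since p = 0.2643 > α = 0.05, fail to reject H₀.
There is insufficient evidence to reject the null hypothesis; the result is not statistically significant at the 0.05 level.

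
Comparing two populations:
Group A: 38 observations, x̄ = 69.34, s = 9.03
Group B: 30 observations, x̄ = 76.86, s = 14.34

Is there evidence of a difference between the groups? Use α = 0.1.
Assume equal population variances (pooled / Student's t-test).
Student's two-sample t-test (equal variances):
H₀: μ₁ = μ₂
H₁: μ₁ ≠ μ₂
df = n₁ + n₂ - 2 = 66
Pooled variance s_p² = [(n₁-1)s₁² + (n₂-1)s₂²] / (n₁ + n₂ - 2) = [(37)(9.03²) + (29)(14.34²)] / 66 = 136.0674
SE = √(s_p²(1/n₁ + 1/n₂)) = √(136.0674 × (1/38 + 1/30)) = 2.8489
t = (x̄₁ - x̄₂) / SE = (69.34 - 76.86) / 2.8489 = -7.52 / 2.8489 = -2.640
p-value = 0.0103

Since p-value < α = 0.1, we reject H₀.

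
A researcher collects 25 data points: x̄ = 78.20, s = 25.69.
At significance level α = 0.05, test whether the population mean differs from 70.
One-sample t-test:
H₀: μ = 70
H₁: μ ≠ 70
df = n - 1 = 24
t = (x̄ - μ₀) / (s/√n) = (78.20 - 70) / (25.69/√25) = 1.596
p-value = 0.1236

Since p-value > α = 0.05, we fail to reject H₀.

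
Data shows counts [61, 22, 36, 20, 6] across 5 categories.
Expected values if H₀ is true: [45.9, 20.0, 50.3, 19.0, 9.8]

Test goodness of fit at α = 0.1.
Chi-square goodness of fit test:
H₀: observed counts match expected distribution
H₁: observed counts differ from expected distribution
df = k - 1 = 4
χ² = Σ(O - E)²/E
   = (61 - 45.9)²/45.9 + (22 - 20.0)²/20.0 + (36 - 50.3)²/50.3 + (20 - 19.0)²/19.0 + (6 - 9.8)²/9.8
   = 4.968 + 0.200 + 4.065 + 0.053 + 1.473
   = 10.76
p-value = 0.0294

Since p-value < α = 0.1, we reject H₀.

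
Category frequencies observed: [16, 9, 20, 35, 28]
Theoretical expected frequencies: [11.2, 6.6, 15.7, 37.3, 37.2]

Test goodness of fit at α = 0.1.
Chi-square goodness of fit test:
H₀: observed counts match expected distribution
H₁: observed counts differ from expected distribution
df = k - 1 = 4
χ² = Σ(O - E)²/E
   = (16 - 11.2)²/11.2 + (9 - 6.6)²/6.6 + (20 - 15.7)²/15.7 + (35 - 37.3)²/37.3 + (28 - 37.2)²/37.2
   = 2.057 + 0.873 + 1.178 + 0.142 + 2.275
   = 6.52
p-value = 0.1632

Since p-value > α = 0.1, we fail to reject H₀.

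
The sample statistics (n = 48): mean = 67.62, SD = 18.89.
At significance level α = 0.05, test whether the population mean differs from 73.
One-sample t-test:
H₀: μ = 73
H₁: μ ≠ 73
df = n - 1 = 47
t = (x̄ - μ₀) / (s/√n) = (67.62 - 73) / (18.89/√48) = -1.973
p-value = 0.0544

Since p-value > α = 0.05, we fail to reject H₀.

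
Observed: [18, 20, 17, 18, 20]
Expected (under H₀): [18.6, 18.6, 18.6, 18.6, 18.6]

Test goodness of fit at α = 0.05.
Chi-square goodness of fit test:
H₀: observed counts match expected distribution
H₁: observed counts differ from expected distribution
df = k - 1 = 4
χ² = Σ(O - E)²/E
   = (18 - 18.6)²/18.6 + (20 - 18.6)²/18.6 + (17 - 18.6)²/18.6 + (18 - 18.6)²/18.6 + (20 - 18.6)²/18.6
   = 0.019 + 0.105 + 0.138 + 0.019 + 0.105
   = 0.39
p-value = 0.9835

Since p-value > α = 0.05, we fail to reject H₀.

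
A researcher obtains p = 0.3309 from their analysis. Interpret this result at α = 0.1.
Since p = 0.3309 > α = 0.1, fail to reject H₀.
There is insufficient evidence to reject the null hypothesis; the result is not statistically significant at the 0.1 level.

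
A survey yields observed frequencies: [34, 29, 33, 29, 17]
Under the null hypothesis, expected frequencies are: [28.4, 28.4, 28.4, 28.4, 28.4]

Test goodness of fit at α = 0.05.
Chi-square goodness of fit test:
H₀: observed counts match expected distribution
H₁: observed counts differ from expected distribution
df = k - 1 = 4
χ² = Σ(O - E)²/E
   = (34 - 28.4)²/28.4 + (29 - 28.4)²/28.4 + (33 - 28.4)²/28.4 + (29 - 28.4)²/28.4 + (17 - 28.4)²/28.4
   = 1.104 + 0.013 + 0.745 + 0.013 + 4.576
   = 6.45
p-value = 0.1679

Since p-value > α = 0.05, we fail to reject H₀.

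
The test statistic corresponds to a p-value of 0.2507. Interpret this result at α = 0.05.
Since p = 0.2507 > α = 0.05, fail to reject H₀.
There is insufficient evidence to reject the null hypothesis; the result is not statistically significant at the 0.05 level.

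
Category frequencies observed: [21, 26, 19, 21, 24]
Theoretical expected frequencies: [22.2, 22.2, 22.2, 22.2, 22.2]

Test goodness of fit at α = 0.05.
Chi-square goodness of fit test:
H₀: observed counts match expected distribution
H₁: observed counts differ from expected distribution
df = k - 1 = 4
χ² = Σ(O - E)²/E
   = (21 - 22.2)²/22.2 + (26 - 22.2)²/22.2 + (19 - 22.2)²/22.2 + (21 - 22.2)²/22.2 + (24 - 22.2)²/22.2
   = 0.065 + 0.650 + 0.461 + 0.065 + 0.146
   = 1.39
p-value = 0.8464

Since p-value > α = 0.05, we fail to reject H₀.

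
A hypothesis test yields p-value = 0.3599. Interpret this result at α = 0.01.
Since p = 0.3599 > α = 0.01, fail to reject H₀.
There is insufficient evidence to reject the null hypothesis; the result is not statistically significant at the 0.01 level.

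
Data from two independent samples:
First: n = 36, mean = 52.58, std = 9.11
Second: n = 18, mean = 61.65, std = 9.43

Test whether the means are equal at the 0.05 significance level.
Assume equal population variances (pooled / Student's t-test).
Student's two-sample t-test (equal variances):
H₀: μ₁ = μ₂
H₁: μ₁ ≠ μ₂
df = n₁ + n₂ - 2 = 52
Pooled variance s_p² = [(n₁-1)s₁² + (n₂-1)s₂²] / (n₁ + n₂ - 2) = [(35)(9.11²) + (17)(9.43²)] / 52 = 84.9317
SE = √(s_p²(1/n₁ + 1/n₂)) = √(84.9317 × (1/36 + 1/18)) = 2.6604
t = (x̄₁ - x̄₂) / SE = (52.58 - 61.65) / 2.6604 = -9.07 / 2.6604 = -3.409
p-value = 0.0013

Since p-value < α = 0.05, we reject H₀.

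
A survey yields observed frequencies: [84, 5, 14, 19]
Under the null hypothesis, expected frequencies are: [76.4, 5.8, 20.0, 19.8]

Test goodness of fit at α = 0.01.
Chi-square goodness of fit test:
H₀: observed counts match expected distribution
H₁: observed counts differ from expected distribution
df = k - 1 = 3
χ² = Σ(O - E)²/E
   = (84 - 76.4)²/76.4 + (5 - 5.8)²/5.8 + (14 - 20.0)²/20.0 + (19 - 19.8)²/19.8
   = 0.756 + 0.110 + 1.800 + 0.032
   = 2.70
p-value = 0.4405

Since p-value > α = 0.01, we fail to reject H₀.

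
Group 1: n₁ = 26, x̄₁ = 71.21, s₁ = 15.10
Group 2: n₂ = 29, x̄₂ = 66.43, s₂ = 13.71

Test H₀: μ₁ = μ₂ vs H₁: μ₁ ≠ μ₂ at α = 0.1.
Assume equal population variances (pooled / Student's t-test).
Student's two-sample t-test (equal variances):
H₀: μ₁ = μ₂
H₁: μ₁ ≠ μ₂
df = n₁ + n₂ - 2 = 53
Pooled variance s_p² = [(n₁-1)s₁² + (n₂-1)s₂²] / (n₁ + n₂ - 2) = [(25)(15.10²) + (28)(13.71²)] / 53 = 206.8537
SE = √(s_p²(1/n₁ + 1/n₂)) = √(206.8537 × (1/26 + 1/29)) = 3.8844
t = (x̄₁ - x̄₂) / SE = (71.21 - 66.43) / 3.8844 = 4.78 / 3.8844 = 1.231
p-value = 0.2239

Since p-value > α = 0.1, we fail to reject H₀.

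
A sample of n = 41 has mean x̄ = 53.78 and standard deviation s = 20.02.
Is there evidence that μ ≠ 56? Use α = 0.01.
One-sample t-test:
H₀: μ = 56
H₁: μ ≠ 56
df = n - 1 = 40
t = (x̄ - μ₀) / (s/√n) = (53.78 - 56) / (20.02/√41) = -0.710
p-value = 0.4818

Since p-value > α = 0.01, we fail to reject H₀.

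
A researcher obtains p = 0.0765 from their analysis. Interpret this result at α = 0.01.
Since p = 0.0765 > α = 0.01, fail to reject H₀.
There is insufficient evidence to reject the null hypothesis; the result is not statistically significant at the 0.01 level.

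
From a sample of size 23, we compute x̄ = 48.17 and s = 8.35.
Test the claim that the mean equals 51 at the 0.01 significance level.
One-sample t-test:
H₀: μ = 51
H₁: μ ≠ 51
df = n - 1 = 22
t = (x̄ - μ₀) / (s/√n) = (48.17 - 51) / (8.35/√23) = -1.625
p-value = 0.1183

Since p-value > α = 0.01, we fail to reject H₀.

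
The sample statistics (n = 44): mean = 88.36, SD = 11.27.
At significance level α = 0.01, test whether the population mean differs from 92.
One-sample t-test:
H₀: μ = 92
H₁: μ ≠ 92
df = n - 1 = 43
t = (x̄ - μ₀) / (s/√n) = (88.36 - 92) / (11.27/√44) = -2.142
p-value = 0.0379

Since p-value > α = 0.01, we fail to reject H₀.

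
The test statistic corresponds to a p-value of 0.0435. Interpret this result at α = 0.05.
Since p = 0.0435 < α = 0.05, reject H₀.
There is sufficient evidence to reject the null hypothesis; the result is statistically significant at the 0.05 level.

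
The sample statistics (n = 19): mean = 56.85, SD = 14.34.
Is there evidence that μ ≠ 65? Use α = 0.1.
One-sample t-test:
H₀: μ = 65
H₁: μ ≠ 65
df = n - 1 = 18
t = (x̄ - μ₀) / (s/√n) = (56.85 - 65) / (14.34/√19) = -2.477
p-value = 0.0234

Since p-value < α = 0.1, we reject H₀.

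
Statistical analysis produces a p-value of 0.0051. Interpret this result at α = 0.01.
Since p = 0.0051 < α = 0.01, reject H₀.
There is sufficient evidence to reject the null hypothesis; the result is statistically significant at the 0.01 level.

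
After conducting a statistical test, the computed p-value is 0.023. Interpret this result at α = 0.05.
Since p = 0.023 < α = 0.05, reject H₀.
There is sufficient evidence to reject the null hypothesis; the result is statistically significant at the 0.05 level.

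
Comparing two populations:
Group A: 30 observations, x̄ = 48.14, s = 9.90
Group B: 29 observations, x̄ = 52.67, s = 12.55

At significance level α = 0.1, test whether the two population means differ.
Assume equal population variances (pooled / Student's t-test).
Student's two-sample t-test (equal variances):
H₀: μ₁ = μ₂
H₁: μ₁ ≠ μ₂
df = n₁ + n₂ - 2 = 57
Pooled variance s_p² = [(n₁-1)s₁² + (n₂-1)s₂²] / (n₁ + n₂ - 2) = [(29)(9.90²) + (28)(12.55²)] / 57 = 127.2344
SE = √(s_p²(1/n₁ + 1/n₂)) = √(127.2344 × (1/30 + 1/29)) = 2.9374
t = (x̄₁ - x̄₂) / SE = (48.14 - 52.67) / 2.9374 = -4.53 / 2.9374 = -1.542
p-value = 0.1286

Since p-value > α = 0.1, we fail to reject H₀.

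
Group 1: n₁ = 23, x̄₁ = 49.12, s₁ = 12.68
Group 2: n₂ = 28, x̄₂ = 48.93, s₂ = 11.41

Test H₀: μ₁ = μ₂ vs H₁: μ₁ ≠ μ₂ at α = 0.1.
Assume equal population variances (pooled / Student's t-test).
Student's two-sample t-test (equal variances):
H₀: μ₁ = μ₂
H₁: μ₁ ≠ μ₂
df = n₁ + n₂ - 2 = 49
Pooled variance s_p² = [(n₁-1)s₁² + (n₂-1)s₂²] / (n₁ + n₂ - 2) = [(22)(12.68²) + (27)(11.41²)] / 49 = 143.9243
SE = √(s_p²(1/n₁ + 1/n₂)) = √(143.9243 × (1/23 + 1/28)) = 3.3761
t = (x̄₁ - x̄₂) / SE = (49.12 - 48.93) / 3.3761 = 0.19 / 3.3761 = 0.056
p-value = 0.9553

Since p-value > α = 0.1, we fail to reject H₀.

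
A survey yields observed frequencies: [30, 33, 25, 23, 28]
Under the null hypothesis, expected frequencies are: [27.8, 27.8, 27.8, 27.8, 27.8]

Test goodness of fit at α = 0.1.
Chi-square goodness of fit test:
H₀: observed counts match expected distribution
H₁: observed counts differ from expected distribution
df = k - 1 = 4
χ² = Σ(O - E)²/E
   = (30 - 27.8)²/27.8 + (33 - 27.8)²/27.8 + (25 - 27.8)²/27.8 + (23 - 27.8)²/27.8 + (28 - 27.8)²/27.8
   = 0.174 + 0.973 + 0.282 + 0.829 + 0.001
   = 2.26
p-value = 0.6882

Since p-value > α = 0.1, we fail to reject H₀.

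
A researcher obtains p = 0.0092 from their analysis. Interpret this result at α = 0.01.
Since p = 0.0092 < α = 0.01, reject H₀.
There is sufficient evidence to reject the null hypothesis; the result is statistically significant at the 0.01 level.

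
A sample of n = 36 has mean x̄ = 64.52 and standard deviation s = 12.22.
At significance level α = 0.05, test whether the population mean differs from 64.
One-sample t-test:
H₀: μ = 64
H₁: μ ≠ 64
df = n - 1 = 35
t = (x̄ - μ₀) / (s/√n) = (64.52 - 64) / (12.22/√36) = 0.255
p-value = 0.8000

Since p-value > α = 0.05, we fail to reject H₀.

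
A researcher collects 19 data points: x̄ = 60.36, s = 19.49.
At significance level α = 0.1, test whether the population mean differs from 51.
One-sample t-test:
H₀: μ = 51
H₁: μ ≠ 51
df = n - 1 = 18
t = (x̄ - μ₀) / (s/√n) = (60.36 - 51) / (19.49/√19) = 2.093
p-value = 0.0507

Since p-value < α = 0.1, we reject H₀.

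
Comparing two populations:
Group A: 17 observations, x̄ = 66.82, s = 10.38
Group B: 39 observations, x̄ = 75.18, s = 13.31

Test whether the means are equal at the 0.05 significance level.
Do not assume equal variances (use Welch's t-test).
Welch's two-sample t-test:
H₀: μ₁ = μ₂
H₁: μ₁ ≠ μ₂
s₁²/n₁ = 10.38²/17 = 6.3379,  s₂²/n₂ = 13.31²/39 = 4.5425
SE = √(s₁²/n₁ + s₂²/n₂) = √(6.3379 + 4.5425) = 3.2985
df (Welch-Satterthwaite) = (s₁²/n₁ + s₂²/n₂)² / [(s₁²/n₁)²/(n₁-1) + (s₂²/n₂)²/(n₂-1)] ≈ 38.77
t = (x̄₁ - x̄₂) / SE = (66.82 - 75.18) / 3.2985 = -8.36 / 3.2985 = -2.534
p-value = 0.0154

Since p-value < α = 0.05, we reject H₀.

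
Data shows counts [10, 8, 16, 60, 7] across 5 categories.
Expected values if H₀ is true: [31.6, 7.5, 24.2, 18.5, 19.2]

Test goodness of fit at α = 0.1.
Chi-square goodness of fit test:
H₀: observed counts match expected distribution
H₁: observed counts differ from expected distribution
df = k - 1 = 4
χ² = Σ(O - E)²/E
   = (10 - 31.6)²/31.6 + (8 - 7.5)²/7.5 + (16 - 24.2)²/24.2 + (60 - 18.5)²/18.5 + (7 - 19.2)²/19.2
   = 14.765 + 0.033 + 2.779 + 93.095 + 7.752
   = 118.42
p-value < 0.0001

Since p-value < α = 0.1, we reject H₀.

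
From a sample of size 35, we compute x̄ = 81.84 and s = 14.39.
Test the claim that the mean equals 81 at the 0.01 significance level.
One-sample t-test:
H₀: μ = 81
H₁: μ ≠ 81
df = n - 1 = 34
t = (x̄ - μ₀) / (s/√n) = (81.84 - 81) / (14.39/√35) = 0.345
p-value = 0.7320

Since p-value > α = 0.01, we fail to reject H₀.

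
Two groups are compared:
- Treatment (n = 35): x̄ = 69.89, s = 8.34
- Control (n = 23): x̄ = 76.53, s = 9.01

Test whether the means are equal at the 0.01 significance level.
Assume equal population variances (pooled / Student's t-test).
Student's two-sample t-test (equal variances):
H₀: μ₁ = μ₂
H₁: μ₁ ≠ μ₂
df = n₁ + n₂ - 2 = 56
Pooled variance s_p² = [(n₁-1)s₁² + (n₂-1)s₂²] / (n₁ + n₂ - 2) = [(34)(8.34²) + (22)(9.01²)] / 56 = 74.1224
SE = √(s_p²(1/n₁ + 1/n₂)) = √(74.1224 × (1/35 + 1/23)) = 2.3110
t = (x̄₁ - x̄₂) / SE = (69.89 - 76.53) / 2.3110 = -6.64 / 2.3110 = -2.873
p-value = 0.0057

Since p-value < α = 0.01, we reject H₀.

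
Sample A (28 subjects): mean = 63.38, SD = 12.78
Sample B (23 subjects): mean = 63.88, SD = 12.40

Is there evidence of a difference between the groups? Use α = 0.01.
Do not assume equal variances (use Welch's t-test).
Welch's two-sample t-test:
H₀: μ₁ = μ₂
H₁: μ₁ ≠ μ₂
s₁²/n₁ = 12.78²/28 = 5.8332,  s₂²/n₂ = 12.40²/23 = 6.6852
SE = √(s₁²/n₁ + s₂²/n₂) = √(5.8332 + 6.6852) = 3.5381
df (Welch-Satterthwaite) = (s₁²/n₁ + s₂²/n₂)² / [(s₁²/n₁)²/(n₁-1) + (s₂²/n₂)²/(n₂-1)] ≈ 47.61
t = (x̄₁ - x̄₂) / SE = (63.38 - 63.88) / 3.5381 = -0.50 / 3.5381 = -0.141
p-value = 0.8882

Since p-value > α = 0.01, we fail to reject H₀.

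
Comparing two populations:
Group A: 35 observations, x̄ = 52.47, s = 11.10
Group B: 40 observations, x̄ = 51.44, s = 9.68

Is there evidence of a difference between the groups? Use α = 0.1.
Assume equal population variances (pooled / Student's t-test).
Student's two-sample t-test (equal variances):
H₀: μ₁ = μ₂
H₁: μ₁ ≠ μ₂
df = n₁ + n₂ - 2 = 73
Pooled variance s_p² = [(n₁-1)s₁² + (n₂-1)s₂²] / (n₁ + n₂ - 2) = [(34)(11.10²) + (39)(9.68²)] / 73 = 107.4457
SE = √(s_p²(1/n₁ + 1/n₂)) = √(107.4457 × (1/35 + 1/40)) = 2.3992
t = (x̄₁ - x̄₂) / SE = (52.47 - 51.44) / 2.3992 = 1.03 / 2.3992 = 0.429
p-value = 0.6690

Since p-value > α = 0.1, we fail to reject H₀.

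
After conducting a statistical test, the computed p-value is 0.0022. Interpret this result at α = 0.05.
Since p = 0.0022 < α = 0.05, reject H₀.
There is sufficient evidence to reject the null hypothesis; the result is statistically significant at the 0.05 level.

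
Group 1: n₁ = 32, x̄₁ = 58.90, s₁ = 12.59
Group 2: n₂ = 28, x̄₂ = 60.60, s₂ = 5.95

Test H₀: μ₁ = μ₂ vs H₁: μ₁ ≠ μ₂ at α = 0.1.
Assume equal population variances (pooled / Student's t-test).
Student's two-sample t-test (equal variances):
H₀: μ₁ = μ₂
H₁: μ₁ ≠ μ₂
df = n₁ + n₂ - 2 = 58
Pooled variance s_p² = [(n₁-1)s₁² + (n₂-1)s₂²] / (n₁ + n₂ - 2) = [(31)(12.59²) + (27)(5.95²)] / 58 = 101.2003
SE = √(s_p²(1/n₁ + 1/n₂)) = √(101.2003 × (1/32 + 1/28)) = 2.6032
t = (x̄₁ - x̄₂) / SE = (58.90 - 60.60) / 2.6032 = -1.70 / 2.6032 = -0.653
p-value = 0.5163

Since p-value > α = 0.1, we fail to reject H₀.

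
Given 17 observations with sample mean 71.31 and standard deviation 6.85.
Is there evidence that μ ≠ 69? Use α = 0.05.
One-sample t-test:
H₀: μ = 69
H₁: μ ≠ 69
df = n - 1 = 16
t = (x̄ - μ₀) / (s/√n) = (71.31 - 69) / (6.85/√17) = 1.390
p-value = 0.1834

Since p-value > α = 0.05, we fail to reject H₀.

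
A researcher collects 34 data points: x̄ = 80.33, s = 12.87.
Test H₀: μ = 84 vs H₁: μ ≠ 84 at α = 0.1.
One-sample t-test:
H₀: μ = 84
H₁: μ ≠ 84
df = n - 1 = 33
t = (x̄ - μ₀) / (s/√n) = (80.33 - 84) / (12.87/√34) = -1.663
p-value = 0.1058

Since p-value > α = 0.1, we fail to reject H₀.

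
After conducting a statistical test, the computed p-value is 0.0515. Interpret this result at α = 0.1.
Since p = 0.0515 < α = 0.1, reject H₀.
There is sufficient evidence to reject the null hypothesis; the result is statistically significant at the 0.1 level.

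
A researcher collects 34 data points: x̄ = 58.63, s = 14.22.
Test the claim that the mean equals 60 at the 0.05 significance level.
One-sample t-test:
H₀: μ = 60
H₁: μ ≠ 60
df = n - 1 = 33
t = (x̄ - μ₀) / (s/√n) = (58.63 - 60) / (14.22/√34) = -0.562
p-value = 0.5781

Since p-value > α = 0.05, we fail to reject H₀.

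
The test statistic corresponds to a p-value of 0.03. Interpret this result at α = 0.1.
Since p = 0.03 < α = 0.1, reject H₀.
There is sufficient evidence to reject the null hypothesis; the result is statistically significant at the 0.1 level.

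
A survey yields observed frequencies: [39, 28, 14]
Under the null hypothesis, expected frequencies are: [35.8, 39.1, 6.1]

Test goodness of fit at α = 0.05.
Chi-square goodness of fit test:
H₀: observed counts match expected distribution
H₁: observed counts differ from expected distribution
df = k - 1 = 2
χ² = Σ(O - E)²/E
   = (39 - 35.8)²/35.8 + (28 - 39.1)²/39.1 + (14 - 6.1)²/6.1
   = 0.286 + 3.151 + 10.231
   = 13.67
p-value = 0.0011

Since p-value < α = 0.05, we reject H₀.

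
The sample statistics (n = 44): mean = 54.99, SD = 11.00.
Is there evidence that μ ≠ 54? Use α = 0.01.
One-sample t-test:
H₀: μ = 54
H₁: μ ≠ 54
df = n - 1 = 43
t = (x̄ - μ₀) / (s/√n) = (54.99 - 54) / (11.00/√44) = 0.597
p-value = 0.5536

Since p-value > α = 0.01, we fail to reject H₀.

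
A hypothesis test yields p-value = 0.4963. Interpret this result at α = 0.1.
Since p = 0.4963 > α = 0.1, fail to reject H₀.
There is insufficient evidence to reject the null hypothesis; the result is not statistically significant at the 0.1 level.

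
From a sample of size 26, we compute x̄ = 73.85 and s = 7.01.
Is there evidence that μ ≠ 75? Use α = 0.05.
One-sample t-test:
H₀: μ = 75
H₁: μ ≠ 75
df = n - 1 = 25
t = (x̄ - μ₀) / (s/√n) = (73.85 - 75) / (7.01/√26) = -0.837
p-value = 0.4108

Since p-value > α = 0.05, we fail to reject H₀.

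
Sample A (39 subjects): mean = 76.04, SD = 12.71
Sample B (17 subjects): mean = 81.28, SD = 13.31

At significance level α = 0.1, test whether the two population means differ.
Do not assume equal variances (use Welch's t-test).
Welch's two-sample t-test:
H₀: μ₁ = μ₂
H₁: μ₁ ≠ μ₂
s₁²/n₁ = 12.71²/39 = 4.1422,  s₂²/n₂ = 13.31²/17 = 10.4209
SE = √(s₁²/n₁ + s₂²/n₂) = √(4.1422 + 10.4209) = 3.8162
df (Welch-Satterthwaite) = (s₁²/n₁ + s₂²/n₂)² / [(s₁²/n₁)²/(n₁-1) + (s₂²/n₂)²/(n₂-1)] ≈ 29.30
t = (x̄₁ - x̄₂) / SE = (76.04 - 81.28) / 3.8162 = -5.24 / 3.8162 = -1.373
p-value = 0.1801

Since p-value > α = 0.1, we fail to reject H₀.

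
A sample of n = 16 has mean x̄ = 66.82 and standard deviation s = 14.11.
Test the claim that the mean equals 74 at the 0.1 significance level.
One-sample t-test:
H₀: μ = 74
H₁: μ ≠ 74
df = n - 1 = 15
t = (x̄ - μ₀) / (s/√n) = (66.82 - 74) / (14.11/√16) = -2.035
p-value = 0.0599

Since p-value < α = 0.1, we reject H₀.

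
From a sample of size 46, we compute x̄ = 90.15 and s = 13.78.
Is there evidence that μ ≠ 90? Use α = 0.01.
One-sample t-test:
H₀: μ = 90
H₁: μ ≠ 90
df = n - 1 = 45
t = (x̄ - μ₀) / (s/√n) = (90.15 - 90) / (13.78/√46) = 0.074
p-value = 0.9415

Since p-value > α = 0.01, we fail to reject H₀.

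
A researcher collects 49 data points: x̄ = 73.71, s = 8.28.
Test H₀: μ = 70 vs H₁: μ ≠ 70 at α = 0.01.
One-sample t-test:
H₀: μ = 70
H₁: μ ≠ 70
df = n - 1 = 48
t = (x̄ - μ₀) / (s/√n) = (73.71 - 70) / (8.28/√49) = 3.136
p-value = 0.0029

Since p-value < α = 0.01, we reject H₀.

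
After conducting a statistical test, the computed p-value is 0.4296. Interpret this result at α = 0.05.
Since p = 0.4296 > α = 0.05, fail to reject H₀.
There is insufficient evidence to reject the null hypothesis; the result is not statistically significant at the 0.05 level.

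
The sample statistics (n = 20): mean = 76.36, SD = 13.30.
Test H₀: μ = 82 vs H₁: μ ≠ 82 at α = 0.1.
One-sample t-test:
H₀: μ = 82
H₁: μ ≠ 82
df = n - 1 = 19
t = (x̄ - μ₀) / (s/√n) = (76.36 - 82) / (13.30/√20) = -1.896
p-value = 0.0732

Since p-value < α = 0.1, we reject H₀.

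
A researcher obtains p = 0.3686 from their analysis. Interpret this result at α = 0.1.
Since p = 0.3686 > α = 0.1, fail to reject H₀.
There is insufficient evidence to reject the null hypothesis; the result is not statistically significant at the 0.1 level.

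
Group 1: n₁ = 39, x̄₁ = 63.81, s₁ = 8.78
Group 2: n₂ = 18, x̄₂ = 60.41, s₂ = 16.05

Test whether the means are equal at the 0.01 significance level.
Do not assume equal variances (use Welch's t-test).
Welch's two-sample t-test:
H₀: μ₁ = μ₂
H₁: μ₁ ≠ μ₂
s₁²/n₁ = 8.78²/39 = 1.9766,  s₂²/n₂ = 16.05²/18 = 14.3113
SE = √(s₁²/n₁ + s₂²/n₂) = √(1.9766 + 14.3113) = 4.0358
df (Welch-Satterthwaite) = (s₁²/n₁ + s₂²/n₂)² / [(s₁²/n₁)²/(n₁-1) + (s₂²/n₂)²/(n₂-1)] ≈ 21.83
t = (x̄₁ - x̄₂) / SE = (63.81 - 60.41) / 4.0358 = 3.40 / 4.0358 = 0.842
p-value = 0.4087

Since p-value > α = 0.01, we fail to reject H₀.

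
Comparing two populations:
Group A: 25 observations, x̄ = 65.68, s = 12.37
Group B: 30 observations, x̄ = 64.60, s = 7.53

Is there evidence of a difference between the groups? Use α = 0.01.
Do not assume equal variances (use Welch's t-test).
Welch's two-sample t-test:
H₀: μ₁ = μ₂
H₁: μ₁ ≠ μ₂
s₁²/n₁ = 12.37²/25 = 6.1207,  s₂²/n₂ = 7.53²/30 = 1.8900
SE = √(s₁²/n₁ + s₂²/n₂) = √(6.1207 + 1.8900) = 2.8303
df (Welch-Satterthwaite) = (s₁²/n₁ + s₂²/n₂)² / [(s₁²/n₁)²/(n₁-1) + (s₂²/n₂)²/(n₂-1)] ≈ 38.10
t = (x̄₁ - x̄₂) / SE = (65.68 - 64.60) / 2.8303 = 1.08 / 2.8303 = 0.382
p-value = 0.7049

Since p-value > α = 0.01, we fail to reject H₀.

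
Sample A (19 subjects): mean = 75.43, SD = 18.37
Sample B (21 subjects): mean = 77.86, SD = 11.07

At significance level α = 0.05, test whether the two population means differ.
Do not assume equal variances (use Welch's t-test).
Welch's two-sample t-test:
H₀: μ₁ = μ₂
H₁: μ₁ ≠ μ₂
s₁²/n₁ = 18.37²/19 = 17.7609,  s₂²/n₂ = 11.07²/21 = 5.8355
SE = √(s₁²/n₁ + s₂²/n₂) = √(17.7609 + 5.8355) = 4.8576
df (Welch-Satterthwaite) = (s₁²/n₁ + s₂²/n₂)² / [(s₁²/n₁)²/(n₁-1) + (s₂²/n₂)²/(n₂-1)] ≈ 28.96
t = (x̄₁ - x̄₂) / SE = (75.43 - 77.86) / 4.8576 = -2.43 / 4.8576 = -0.500
p-value = 0.6207

Since p-value > α = 0.05, we fail to reject H₀.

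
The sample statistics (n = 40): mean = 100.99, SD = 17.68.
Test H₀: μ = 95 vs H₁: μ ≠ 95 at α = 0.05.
One-sample t-test:
H₀: μ = 95
H₁: μ ≠ 95
df = n - 1 = 39
t = (x̄ - μ₀) / (s/√n) = (100.99 - 95) / (17.68/√40) = 2.143
p-value = 0.0384

Since p-value < α = 0.05, we reject H₀.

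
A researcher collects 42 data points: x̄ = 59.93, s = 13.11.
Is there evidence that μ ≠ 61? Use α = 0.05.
One-sample t-test:
H₀: μ = 61
H₁: μ ≠ 61
df = n - 1 = 41
t = (x̄ - μ₀) / (s/√n) = (59.93 - 61) / (13.11/√42) = -0.529
p-value = 0.5997

Since p-value > α = 0.05, we fail to reject H₀.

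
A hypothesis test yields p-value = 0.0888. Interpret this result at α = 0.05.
Since p = 0.0888 > α = 0.05, fail to reject H₀.
There is insufficient evidence to reject the null hypothesis; the result is not statistically significant at the 0.05 level.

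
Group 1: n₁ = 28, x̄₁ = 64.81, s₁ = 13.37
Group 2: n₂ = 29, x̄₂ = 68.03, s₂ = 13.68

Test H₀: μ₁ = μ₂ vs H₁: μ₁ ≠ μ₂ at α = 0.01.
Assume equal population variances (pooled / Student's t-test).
Student's two-sample t-test (equal variances):
H₀: μ₁ = μ₂
H₁: μ₁ ≠ μ₂
df = n₁ + n₂ - 2 = 55
Pooled variance s_p² = [(n₁-1)s₁² + (n₂-1)s₂²] / (n₁ + n₂ - 2) = [(27)(13.37²) + (28)(13.68²)] / 55 = 183.0259
SE = √(s_p²(1/n₁ + 1/n₂)) = √(183.0259 × (1/28 + 1/29)) = 3.5844
t = (x̄₁ - x̄₂) / SE = (64.81 - 68.03) / 3.5844 = -3.22 / 3.5844 = -0.898
p-value = 0.3729

Since p-value > α = 0.01, we fail to reject H₀.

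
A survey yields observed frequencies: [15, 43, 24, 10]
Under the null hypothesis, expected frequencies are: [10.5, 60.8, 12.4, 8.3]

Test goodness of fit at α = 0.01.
Chi-square goodness of fit test:
H₀: observed counts match expected distribution
H₁: observed counts differ from expected distribution
df = k - 1 = 3
χ² = Σ(O - E)²/E
   = (15 - 10.5)²/10.5 + (43 - 60.8)²/60.8 + (24 - 12.4)²/12.4 + (10 - 8.3)²/8.3
   = 1.929 + 5.211 + 10.852 + 0.348
   = 18.34
p-value = 0.0004

Since p-value < α = 0.01, we reject H₀.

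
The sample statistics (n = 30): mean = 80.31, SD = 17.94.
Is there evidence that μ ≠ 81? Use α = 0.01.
One-sample t-test:
H₀: μ = 81
H₁: μ ≠ 81
df = n - 1 = 29
t = (x̄ - μ₀) / (s/√n) = (80.31 - 81) / (17.94/√30) = -0.211
p-value = 0.8346

Since p-value > α = 0.01, we fail to reject H₀.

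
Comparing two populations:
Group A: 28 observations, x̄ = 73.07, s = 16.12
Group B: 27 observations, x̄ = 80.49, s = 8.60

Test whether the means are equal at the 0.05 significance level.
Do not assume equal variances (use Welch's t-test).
Welch's two-sample t-test:
H₀: μ₁ = μ₂
H₁: μ₁ ≠ μ₂
s₁²/n₁ = 16.12²/28 = 9.2805,  s₂²/n₂ = 8.60²/27 = 2.7393
SE = √(s₁²/n₁ + s₂²/n₂) = √(9.2805 + 2.7393) = 3.4670
df (Welch-Satterthwaite) = (s₁²/n₁ + s₂²/n₂)² / [(s₁²/n₁)²/(n₁-1) + (s₂²/n₂)²/(n₂-1)] ≈ 41.53
t = (x̄₁ - x̄₂) / SE = (73.07 - 80.49) / 3.4670 = -7.42 / 3.4670 = -2.140
p-value = 0.0383

Since p-value < α = 0.05, we reject H₀.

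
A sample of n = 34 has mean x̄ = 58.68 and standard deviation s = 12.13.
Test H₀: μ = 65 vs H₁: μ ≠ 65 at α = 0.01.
One-sample t-test:
H₀: μ = 65
H₁: μ ≠ 65
df = n - 1 = 33
t = (x̄ - μ₀) / (s/√n) = (58.68 - 65) / (12.13/√34) = -3.038
p-value = 0.0046

Since p-value < α = 0.01, we reject H₀.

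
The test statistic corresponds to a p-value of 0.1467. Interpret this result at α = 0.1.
Since p = 0.1467 > α = 0.1, fail to reject H₀.
There is insufficient evidence to reject the null hypothesis; the result is not statistically significant at the 0.1 level.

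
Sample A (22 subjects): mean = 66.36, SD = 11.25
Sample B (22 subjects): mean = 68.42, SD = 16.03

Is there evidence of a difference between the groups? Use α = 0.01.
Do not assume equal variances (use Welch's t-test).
Welch's two-sample t-test:
H₀: μ₁ = μ₂
H₁: μ₁ ≠ μ₂
s₁²/n₁ = 11.25²/22 = 5.7528,  s₂²/n₂ = 16.03²/22 = 11.6800
SE = √(s₁²/n₁ + s₂²/n₂) = √(5.7528 + 11.6800) = 4.1753
df (Welch-Satterthwaite) = (s₁²/n₁ + s₂²/n₂)² / [(s₁²/n₁)²/(n₁-1) + (s₂²/n₂)²/(n₂-1)] ≈ 37.65
t = (x̄₁ - x̄₂) / SE = (66.36 - 68.42) / 4.1753 = -2.06 / 4.1753 = -0.493
p-value = 0.6246

Since p-value > α = 0.01, we fail to reject H₀.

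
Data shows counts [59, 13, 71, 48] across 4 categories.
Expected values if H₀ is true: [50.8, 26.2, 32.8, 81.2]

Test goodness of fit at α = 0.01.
Chi-square goodness of fit test:
H₀: observed counts match expected distribution
H₁: observed counts differ from expected distribution
df = k - 1 = 3
χ² = Σ(O - E)²/E
   = (59 - 50.8)²/50.8 + (13 - 26.2)²/26.2 + (71 - 32.8)²/32.8 + (48 - 81.2)²/81.2
   = 1.324 + 6.650 + 44.489 + 13.574
   = 66.04
p-value < 0.0001

Since p-value < α = 0.01, we reject H₀.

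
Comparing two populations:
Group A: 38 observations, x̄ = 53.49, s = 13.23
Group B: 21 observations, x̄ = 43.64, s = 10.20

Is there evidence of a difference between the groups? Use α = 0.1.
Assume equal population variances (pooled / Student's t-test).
Student's two-sample t-test (equal variances):
H₀: μ₁ = μ₂
H₁: μ₁ ≠ μ₂
df = n₁ + n₂ - 2 = 57
Pooled variance s_p² = [(n₁-1)s₁² + (n₂-1)s₂²] / (n₁ + n₂ - 2) = [(37)(13.23²) + (20)(10.20²)] / 57 = 150.1231
SE = √(s_p²(1/n₁ + 1/n₂)) = √(150.1231 × (1/38 + 1/21)) = 3.3316
t = (x̄₁ - x̄₂) / SE = (53.49 - 43.64) / 3.3316 = 9.85 / 3.3316 = 2.957
p-value = 0.0045

Since p-value < α = 0.1, we reject H₀.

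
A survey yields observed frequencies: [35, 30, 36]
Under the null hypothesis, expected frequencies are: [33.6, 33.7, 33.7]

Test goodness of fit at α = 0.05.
Chi-square goodness of fit test:
H₀: observed counts match expected distribution
H₁: observed counts differ from expected distribution
df = k - 1 = 2
χ² = Σ(O - E)²/E
   = (35 - 33.6)²/33.6 + (30 - 33.7)²/33.7 + (36 - 33.7)²/33.7
   = 0.058 + 0.406 + 0.157
   = 0.62
p-value = 0.7329

Since p-value > α = 0.05, we fail to reject H₀.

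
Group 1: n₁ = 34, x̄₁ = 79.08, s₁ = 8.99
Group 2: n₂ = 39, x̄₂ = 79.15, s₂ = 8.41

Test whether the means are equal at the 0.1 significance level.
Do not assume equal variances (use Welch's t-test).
Welch's two-sample t-test:
H₀: μ₁ = μ₂
H₁: μ₁ ≠ μ₂
s₁²/n₁ = 8.99²/34 = 2.3771,  s₂²/n₂ = 8.41²/39 = 1.8135
SE = √(s₁²/n₁ + s₂²/n₂) = √(2.3771 + 1.8135) = 2.0471
df (Welch-Satterthwaite) = (s₁²/n₁ + s₂²/n₂)² / [(s₁²/n₁)²/(n₁-1) + (s₂²/n₂)²/(n₂-1)] ≈ 68.13
t = (x̄₁ - x̄₂) / SE = (79.08 - 79.15) / 2.0471 = -0.07 / 2.0471 = -0.034
p-value = 0.9728

Since p-value > α = 0.1, we fail to reject H₀.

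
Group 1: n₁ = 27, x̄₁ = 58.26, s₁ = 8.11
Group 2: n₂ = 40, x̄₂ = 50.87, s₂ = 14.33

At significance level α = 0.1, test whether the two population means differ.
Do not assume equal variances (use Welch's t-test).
Welch's two-sample t-test:
H₀: μ₁ = μ₂
H₁: μ₁ ≠ μ₂
s₁²/n₁ = 8.11²/27 = 2.4360,  s₂²/n₂ = 14.33²/40 = 5.1337
SE = √(s₁²/n₁ + s₂²/n₂) = √(2.4360 + 5.1337) = 2.7513
df (Welch-Satterthwaite) = (s₁²/n₁ + s₂²/n₂)² / [(s₁²/n₁)²/(n₁-1) + (s₂²/n₂)²/(n₂-1)] ≈ 63.39
t = (x̄₁ - x̄₂) / SE = (58.26 - 50.87) / 2.7513 = 7.39 / 2.7513 = 2.686
p-value = 0.0092

Since p-value < α = 0.1, we reject H₀.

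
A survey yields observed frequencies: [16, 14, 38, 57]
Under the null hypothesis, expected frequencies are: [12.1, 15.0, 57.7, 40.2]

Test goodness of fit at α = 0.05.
Chi-square goodness of fit test:
H₀: observed counts match expected distribution
H₁: observed counts differ from expected distribution
df = k - 1 = 3
χ² = Σ(O - E)²/E
   = (16 - 12.1)²/12.1 + (14 - 15.0)²/15.0 + (38 - 57.7)²/57.7 + (57 - 40.2)²/40.2
   = 1.257 + 0.067 + 6.726 + 7.021
   = 15.07
p-value = 0.0018

Since p-value < α = 0.05, we reject H₀.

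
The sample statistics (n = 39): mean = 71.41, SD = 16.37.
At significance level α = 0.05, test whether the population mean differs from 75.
One-sample t-test:
H₀: μ = 75
H₁: μ ≠ 75
df = n - 1 = 38
t = (x̄ - μ₀) / (s/√n) = (71.41 - 75) / (16.37/√39) = -1.370
p-value = 0.1789

Since p-value > α = 0.05, we fail to reject H₀.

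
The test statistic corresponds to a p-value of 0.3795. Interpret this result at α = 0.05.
Since p = 0.3795 > α = 0.05, fail to reject H₀.
There is insufficient evidence to reject the null hypothesis; the result is not statistically significant at the 0.05 level.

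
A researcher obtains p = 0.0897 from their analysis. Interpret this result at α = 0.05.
Since p = 0.0897 > α = 0.05, fail to reject H₀.
There is insufficient evidence to reject the null hypothesis; the result is not statistically significant at the 0.05 level.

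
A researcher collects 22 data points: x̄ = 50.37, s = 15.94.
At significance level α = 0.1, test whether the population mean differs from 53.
One-sample t-test:
H₀: μ = 53
H₁: μ ≠ 53
df = n - 1 = 21
t = (x̄ - μ₀) / (s/√n) = (50.37 - 53) / (15.94/√22) = -0.774
p-value = 0.4476

Since p-value > α = 0.1, we fail to reject H₀.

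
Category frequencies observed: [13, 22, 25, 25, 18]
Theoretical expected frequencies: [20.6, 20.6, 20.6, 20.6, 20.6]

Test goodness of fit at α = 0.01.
Chi-square goodness of fit test:
H₀: observed counts match expected distribution
H₁: observed counts differ from expected distribution
df = k - 1 = 4
χ² = Σ(O - E)²/E
   = (13 - 20.6)²/20.6 + (22 - 20.6)²/20.6 + (25 - 20.6)²/20.6 + (25 - 20.6)²/20.6 + (18 - 20.6)²/20.6
   = 2.804 + 0.095 + 0.940 + 0.940 + 0.328
   = 5.11
p-value = 0.2765

Since p-value > α = 0.01, we fail to reject H₀.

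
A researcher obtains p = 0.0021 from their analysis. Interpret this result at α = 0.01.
Since p = 0.0021 < α = 0.01, reject H₀.
There is sufficient evidence to reject the null hypothesis; the result is statistically significant at the 0.01 level.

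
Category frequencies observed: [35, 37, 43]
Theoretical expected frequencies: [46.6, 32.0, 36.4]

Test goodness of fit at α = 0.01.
Chi-square goodness of fit test:
H₀: observed counts match expected distribution
H₁: observed counts differ from expected distribution
df = k - 1 = 2
χ² = Σ(O - E)²/E
   = (35 - 46.6)²/46.6 + (37 - 32.0)²/32.0 + (43 - 36.4)²/36.4
   = 2.888 + 0.781 + 1.197
   = 4.87
p-value = 0.0878

Since p-value > α = 0.01, we fail to reject H₀.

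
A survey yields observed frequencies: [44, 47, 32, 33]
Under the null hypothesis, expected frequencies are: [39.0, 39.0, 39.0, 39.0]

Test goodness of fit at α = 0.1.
Chi-square goodness of fit test:
H₀: observed counts match expected distribution
H₁: observed counts differ from expected distribution
df = k - 1 = 3
χ² = Σ(O - E)²/E
   = (44 - 39.0)²/39.0 + (47 - 39.0)²/39.0 + (32 - 39.0)²/39.0 + (33 - 39.0)²/39.0
   = 0.641 + 1.641 + 1.256 + 0.923
   = 4.46
p-value = 0.2157

Since p-value > α = 0.1, we fail to reject H₀.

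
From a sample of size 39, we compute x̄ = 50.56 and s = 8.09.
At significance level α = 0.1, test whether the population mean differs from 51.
One-sample t-test:
H₀: μ = 51
H₁: μ ≠ 51
df = n - 1 = 38
t = (x̄ - μ₀) / (s/√n) = (50.56 - 51) / (8.09/√39) = -0.340
p-value = 0.7360

Since p-value > α = 0.1, we fail to reject H₀.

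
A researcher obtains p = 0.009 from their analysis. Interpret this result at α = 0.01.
Since p = 0.009 < α = 0.01, reject H₀.
There is sufficient evidence to reject the null hypothesis; the result is statistically significant at the 0.01 level.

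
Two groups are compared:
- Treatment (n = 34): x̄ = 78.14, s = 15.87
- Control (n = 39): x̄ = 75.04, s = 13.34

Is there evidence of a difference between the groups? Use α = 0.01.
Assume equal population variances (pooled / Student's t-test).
Student's two-sample t-test (equal variances):
H₀: μ₁ = μ₂
H₁: μ₁ ≠ μ₂
df = n₁ + n₂ - 2 = 71
Pooled variance s_p² = [(n₁-1)s₁² + (n₂-1)s₂²] / (n₁ + n₂ - 2) = [(33)(15.87²) + (38)(13.34²)] / 71 = 212.3041
SE = √(s_p²(1/n₁ + 1/n₂)) = √(212.3041 × (1/34 + 1/39)) = 3.4188
t = (x̄₁ - x̄₂) / SE = (78.14 - 75.04) / 3.4188 = 3.10 / 3.4188 = 0.907
p-value = 0.3676

Since p-value > α = 0.01, we fail to reject H₀.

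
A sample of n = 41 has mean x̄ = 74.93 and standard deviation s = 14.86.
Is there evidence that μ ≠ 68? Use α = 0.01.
One-sample t-test:
H₀: μ = 68
H₁: μ ≠ 68
df = n - 1 = 40
t = (x̄ - μ₀) / (s/√n) = (74.93 - 68) / (14.86/√41) = 2.986
p-value = 0.0048

Since p-value < α = 0.01, we reject H₀.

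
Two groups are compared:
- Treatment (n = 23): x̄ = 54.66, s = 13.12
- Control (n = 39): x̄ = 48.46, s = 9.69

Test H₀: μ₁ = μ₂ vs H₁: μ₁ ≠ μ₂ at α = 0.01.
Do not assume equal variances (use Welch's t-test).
Welch's two-sample t-test:
H₀: μ₁ = μ₂
H₁: μ₁ ≠ μ₂
s₁²/n₁ = 13.12²/23 = 7.4841,  s₂²/n₂ = 9.69²/39 = 2.4076
SE = √(s₁²/n₁ + s₂²/n₂) = √(7.4841 + 2.4076) = 3.1451
df (Welch-Satterthwaite) = (s₁²/n₁ + s₂²/n₂)² / [(s₁²/n₁)²/(n₁-1) + (s₂²/n₂)²/(n₂-1)] ≈ 36.26
t = (x̄₁ - x̄₂) / SE = (54.66 - 48.46) / 3.1451 = 6.20 / 3.1451 = 1.971
p-value = 0.0564

Since p-value > α = 0.01, we fail to reject H₀.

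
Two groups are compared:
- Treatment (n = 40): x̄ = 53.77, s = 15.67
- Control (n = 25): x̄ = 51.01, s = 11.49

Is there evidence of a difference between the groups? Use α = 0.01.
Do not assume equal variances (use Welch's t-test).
Welch's two-sample t-test:
H₀: μ₁ = μ₂
H₁: μ₁ ≠ μ₂
s₁²/n₁ = 15.67²/40 = 6.1387,  s₂²/n₂ = 11.49²/25 = 5.2808
SE = √(s₁²/n₁ + s₂²/n₂) = √(6.1387 + 5.2808) = 3.3793
df (Welch-Satterthwaite) = (s₁²/n₁ + s₂²/n₂)² / [(s₁²/n₁)²/(n₁-1) + (s₂²/n₂)²/(n₂-1)] ≈ 61.27
t = (x̄₁ - x̄₂) / SE = (53.77 - 51.01) / 3.3793 = 2.76 / 3.3793 = 0.817
p-value = 0.4172

Since p-value > α = 0.01, we fail to reject H₀.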